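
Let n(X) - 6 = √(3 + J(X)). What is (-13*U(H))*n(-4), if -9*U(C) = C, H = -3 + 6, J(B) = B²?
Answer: 26 + 13*√19/3 ≈ 44.889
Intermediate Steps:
n(X) = 6 + √(3 + X²)
H = 3
U(C) = -C/9
(-13*U(H))*n(-4) = (-(-13)*3/9)*(6 + √(3 + (-4)²)) = (-13*(-⅓))*(6 + √(3 + 16)) = 13*(6 + √19)/3 = 26 + 13*√19/3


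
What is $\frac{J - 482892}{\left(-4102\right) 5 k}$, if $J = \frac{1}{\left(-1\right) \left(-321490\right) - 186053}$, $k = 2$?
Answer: $\frac{65401443803}{5555625740} \approx 11.772$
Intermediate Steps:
$J = \frac{1}{135437}$ ($J = \frac{1}{321490 - 186053} = \frac{1}{135437} \approx 7.3835 \cdot 10^{-6}$)
$\frac{J - 482892}{\left(-4102\right) 5 k} = \frac{\frac{1}{135437} - 482892}{\left(-4102\right) 5 \cdot 2} = - \frac{65401443803}{135437 \left(\left(-4102\right) 10\right)} = - \frac{65401443803}{135437 \left(-41020\right)} = \left(- \frac{65401443803}{135437}\right) \left(- \frac{1}{41020}\right) = \frac{65401443803}{5555625740}$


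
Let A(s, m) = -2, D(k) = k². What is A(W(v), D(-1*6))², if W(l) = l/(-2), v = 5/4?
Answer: 4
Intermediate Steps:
v = 5/4 (v = 5*(¼) = 5/4 ≈ 1.2500)
W(l) = -l/2 (W(l) = l*(-½) = -l/2)
A(W(v), D(-1*6))² = (-2)² = 4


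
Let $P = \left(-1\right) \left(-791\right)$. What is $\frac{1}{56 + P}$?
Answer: $\frac{1}{847} \approx 0.0011806$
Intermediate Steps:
$P = 791$
$\frac{1}{56 + P} = \frac{1}{56 + 791} = \frac{1}{847}$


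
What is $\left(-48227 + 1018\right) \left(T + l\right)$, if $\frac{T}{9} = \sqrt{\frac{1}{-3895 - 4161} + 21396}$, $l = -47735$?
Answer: $2253521615 - \frac{2124405 \sqrt{13885819058}}{4028} \approx 2.1914 \cdot 10^{9}$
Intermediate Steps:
$T = \frac{45 \sqrt{13885819058}}{4028}$ ($T = 9 \sqrt{\frac{1}{-3895 - 4161} + 21396} = 9 \sqrt{\frac{1}{-8056} + 21396} = 9 \sqrt{- \frac{1}{8056} + 21396} = 9 \sqrt{\frac{172366175}{8056}} = 9 \frac{5 \sqrt{13885819058}}{4028} = \frac{45 \sqrt{13885819058}}{4028} \approx 1316.5$)
$\left(-48227 + 1018\right) \left(T + l\right) = \left(-48227 + 1018\right) \left(\frac{45 \sqrt{13885819058}}{4028} - 47735\right) = - 47209 \left(-47735 + \frac{45 \sqrt{13885819058}}{4028}\right) = 2253521615 - \frac{2124405 \sqrt{13885819058}}{4028}$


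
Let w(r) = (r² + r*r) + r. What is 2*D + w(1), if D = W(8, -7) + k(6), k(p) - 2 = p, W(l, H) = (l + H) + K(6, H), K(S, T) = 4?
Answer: 29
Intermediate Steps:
W(l, H) = 4 + H + l (W(l, H) = (l + H) + 4 = (H + l) + 4 = 4 + H + l)
k(p) = 2 + p
w(r) = r + 2*r² (w(r) = (r² + r²) + r = 2*r² + r = r + 2*r²)
D = 13 (D = (4 - 7 + 8) + (2 + 6) = 5 + 8 = 13)
2*D + w(1) = 2*13 + 1*(1 + 2*1) = 26 + 1*(1 + 2) = 26 + 1*3 = 26 + 3 = 29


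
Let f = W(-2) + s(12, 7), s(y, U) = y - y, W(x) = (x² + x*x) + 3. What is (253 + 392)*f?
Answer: 7095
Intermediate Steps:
W(x) = 3 + 2*x² (W(x) = (x² + x²) + 3 = 2*x² + 3 = 3 + 2*x²)
s(y, U) = 0
f = 11 (f = (3 + 2*(-2)²) + 0 = (3 + 2*4) + 0 = (3 + 8) + 0 = 11 + 0 = 11)
(253 + 392)*f = (253 + 392)*11 = 645*11 = 7095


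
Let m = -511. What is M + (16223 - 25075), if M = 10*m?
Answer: -13962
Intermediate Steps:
M = -5110 (M = 10*(-511) = -5110)
M + (16223 - 25075) = -5110 + (16223 - 25075) = -5110 - 8852 = -13962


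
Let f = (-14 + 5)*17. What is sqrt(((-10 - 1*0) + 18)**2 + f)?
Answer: I*sqrt(89) ≈ 9.434*I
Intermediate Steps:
f = -153 (f = -9*17 = -153)
sqrt(((-10 - 1*0) + 18)**2 + f) = sqrt(((-10 - 1*0) + 18)**2 - 153) = sqrt(((-10 + 0) + 18)**2 - 153) = sqrt((-10 + 18)**2 - 153) = sqrt(8**2 - 153) = sqrt(64 - 153) = sqrt(-89) = I*sqrt(89)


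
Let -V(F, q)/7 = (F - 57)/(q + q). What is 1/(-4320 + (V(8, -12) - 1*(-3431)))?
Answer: -24/21679 ≈ -0.0011071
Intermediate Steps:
V(F, q) = -7*(-57 + F)/(2*q) (V(F, q) = -7*(F - 57)/(q + q) = -7*(-57 + F)/(2*q))
1/(-4320 + (V(8, -12) - 1*(-3431))) = 1/(-4320 + ((7/2)*(57 - 1*8)/(-12) - 1*(-3431))) = 1/(-4320 + ((7/2)*(-1/12)*(57 - 8) + 3431)) = 1/(-4320 + ((7/2)*(-1/12)*49 + 3431)) = 1/(-4320 + (-343/24 + 3431)) = 1/(-4320 + 82001/24) = 1/(-21679/24) = -24/21679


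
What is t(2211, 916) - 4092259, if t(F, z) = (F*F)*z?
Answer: 4473792977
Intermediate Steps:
t(F, z) = z*F² (t(F, z) = F²*z = z*F²)
t(2211, 916) - 4092259 = 916*2211² - 4092259 = 916*4888521 - 4092259 = 4477885236 - 4092259 = 4473792977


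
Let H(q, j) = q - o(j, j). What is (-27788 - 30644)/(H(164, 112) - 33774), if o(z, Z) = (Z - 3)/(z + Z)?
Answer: 13088768/7528749 ≈ 1.7385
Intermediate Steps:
o(z, Z) = (-3 + Z)/(Z + z)
H(q, j) = q - (-3 + j)/(2*j) (H(q, j) = q - (-3 + j)/(j + j) = q - (-3 + j)/(2*j))
(-27788 - 30644)/(H(164, 112) - 33774) = (-27788 - 30644)/((-½ + 164 + (3/2)/112) - 33774) = -58432/((-½ + 164 + (3/2)*(1/112)) - 33774) = -58432/((-½ + 164 + 3/224) - 33774) = -58432/(36627/224 - 33774) = -58432/(-7528749/224) = -58432*(-224/7528749) = 13088768/7528749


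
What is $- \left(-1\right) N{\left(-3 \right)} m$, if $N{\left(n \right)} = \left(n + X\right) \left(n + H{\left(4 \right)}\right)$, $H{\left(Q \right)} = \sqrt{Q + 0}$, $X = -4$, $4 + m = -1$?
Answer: $-35$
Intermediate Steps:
$m = -5$ ($m = -4 - 1 = -5$)
$H{\left(Q \right)} = \sqrt{Q}$
$N{\left(n \right)} = \left(-4 + n\right) \left(2 + n\right)$ ($N{\left(n \right)} = \left(n - 4\right) \left(n + \sqrt{4}\right) = \left(-4 + n\right) \left(n + 2\right) = \left(-4 + n\right) \left(2 + n\right)$)
$- \left(-1\right) N{\left(-3 \right)} m = - \left(-1\right) \left(-8 + \left(-3\right)^{2} - -6\right) \left(-5\right) = - \left(-1\right) \left(-8 + 9 + 6\right) \left(-5\right) = - \left(-1\right) 7 \left(-5\right) = - \left(-1\right) \left(-35\right) = \left(-1\right) 35 = -35$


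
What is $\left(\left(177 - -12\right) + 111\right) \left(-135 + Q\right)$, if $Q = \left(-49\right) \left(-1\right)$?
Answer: $-25800$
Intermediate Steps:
$Q = 49$
$\left(\left(177 - -12\right) + 111\right) \left(-135 + Q\right) = \left(\left(177 - -12\right) + 111\right) \left(-135 + 49\right) = \left(\left(177 + 12\right) + 111\right) \left(-86\right) = \left(189 + 111\right) \left(-86\right) = 300 \left(-86\right) = -25800$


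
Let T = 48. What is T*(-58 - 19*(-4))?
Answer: 864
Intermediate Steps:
T*(-58 - 19*(-4)) = 48*(-58 - 19*(-4)) = 48*(-58 + 76) = 48*18 = 864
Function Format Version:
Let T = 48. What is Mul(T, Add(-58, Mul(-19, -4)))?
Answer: 864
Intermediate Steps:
Mul(T, Add(-58, Mul(-19, -4))) = Mul(48, Add(-58, Mul(-19, -4))) = Mul(48, Add(-58, 76)) = Mul(48, 18) = 864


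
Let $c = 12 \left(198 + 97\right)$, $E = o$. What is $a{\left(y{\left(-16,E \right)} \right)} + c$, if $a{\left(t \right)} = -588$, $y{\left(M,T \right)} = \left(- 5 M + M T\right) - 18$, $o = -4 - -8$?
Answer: $2952$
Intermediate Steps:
$o = 4$ ($o = -4 + 8 = 4$)
$E = 4$
$y{\left(M,T \right)} = -18 - 5 M + M T$
$c = 3540$ ($c = 12 \cdot 295 = 3540$)
$a{\left(y{\left(-16,E \right)} \right)} + c = -588 + 3540 = 2952$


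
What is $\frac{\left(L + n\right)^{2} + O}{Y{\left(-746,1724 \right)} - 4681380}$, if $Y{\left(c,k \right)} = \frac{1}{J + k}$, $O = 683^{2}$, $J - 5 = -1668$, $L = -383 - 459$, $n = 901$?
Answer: $- \frac{28668170}{285564179} \approx -0.10039$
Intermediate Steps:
$L = -842$
$J = -1663$ ($J = 5 - 1668 = -1663$)
$O = 466489$
$Y{\left(c,k \right)} = \frac{1}{-1663 + k}$
$\frac{\left(L + n\right)^{2} + O}{Y{\left(-746,1724 \right)} - 4681380} = \frac{\left(-842 + 901\right)^{2} + 466489}{\frac{1}{-1663 + 1724} - 4681380} = \frac{59^{2} + 466489}{\frac{1}{61} - 4681380} = \frac{3481 + 466489}{\frac{1}{61} - 4681380} = \frac{469970}{- \frac{285564179}{61}} = 469970 \left(- \frac{61}{285564179}\right) = - \frac{28668170}{285564179}$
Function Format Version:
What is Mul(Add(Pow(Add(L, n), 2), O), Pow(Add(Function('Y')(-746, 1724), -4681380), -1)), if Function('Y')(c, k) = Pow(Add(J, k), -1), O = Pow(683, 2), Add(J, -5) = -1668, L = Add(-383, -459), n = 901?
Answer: Rational(-28668170, 285564179) ≈ -0.10039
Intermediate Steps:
L = -842
J = -1663 (J = Add(5, -1668) = -1663)
O = 466489
Function('Y')(c, k) = Pow(Add(-1663, k), -1)
Mul(Add(Pow(Add(L, n), 2), O), Pow(Add(Function('Y')(-746, 1724), -4681380), -1)) = Mul(Add(Pow(Add(-842, 901), 2), 466489), Pow(Add(Pow(Add(-1663, 1724), -1), -4681380), -1)) = Mul(Add(Pow(59, 2), 466489), Pow(Add(Pow(61, -1), -4681380), -1)) = Mul(Add(3481, 466489), Pow(Add(Rational(1, 61), -4681380), -1)) = Mul(469970, Pow(Rational(-285564179, 61), -1)) = Mul(469970, Rational(-61, 285564179)) = Rational(-28668170, 285564179)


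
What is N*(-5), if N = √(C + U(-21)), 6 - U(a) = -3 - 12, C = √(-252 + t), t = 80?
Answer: -5*√(21 + 2*I*√43) ≈ -23.916 - 6.8546*I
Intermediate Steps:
C = 2*I*√43 (C = √(-252 + 80) = √(-172) = 2*I*√43 ≈ 13.115*I)
U(a) = 21 (U(a) = 6 - (-3 - 12) = 6 - 1*(-15) = 6 + 15 = 21)
N = √(21 + 2*I*√43) (N = √(2*I*√43 + 21) = √(21 + 2*I*√43) ≈ 4.7832 + 1.3709*I)
N*(-5) = √(21 + 2*I*√43)*(-5) = -5*√(21 + 2*I*√43)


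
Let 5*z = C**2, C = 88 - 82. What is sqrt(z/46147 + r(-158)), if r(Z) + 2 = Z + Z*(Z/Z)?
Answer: I*sqrt(16929879285090)/230735 ≈ 17.833*I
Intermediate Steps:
C = 6
z = 36/5 (z = (1/5)*6**2 = (1/5)*36 = 36/5 ≈ 7.2000)
r(Z) = -2 + 2*Z (r(Z) = -2 + (Z + Z*(Z/Z)) = -2 + (Z + Z*1) = -2 + (Z + Z) = -2 + 2*Z)
sqrt(z/46147 + r(-158)) = sqrt((36/5)/46147 + (-2 + 2*(-158))) = sqrt((36/5)*(1/46147) + (-2 - 316)) = sqrt(36/230735 - 318) = sqrt(-73373694/230735) = I*sqrt(16929879285090)/230735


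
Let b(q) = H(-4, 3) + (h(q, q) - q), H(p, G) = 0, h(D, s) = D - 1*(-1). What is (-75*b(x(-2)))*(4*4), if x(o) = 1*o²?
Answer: -1200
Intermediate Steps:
h(D, s) = 1 + D (h(D, s) = D + 1 = 1 + D)
x(o) = o²
b(q) = 1 (b(q) = 0 + ((1 + q) - q) = 0 + 1 = 1)
(-75*b(x(-2)))*(4*4) = (-75*1)*(4*4) = -75*16 = -1200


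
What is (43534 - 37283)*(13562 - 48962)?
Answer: -221285400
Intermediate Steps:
(43534 - 37283)*(13562 - 48962) = 6251*(-35400) = -221285400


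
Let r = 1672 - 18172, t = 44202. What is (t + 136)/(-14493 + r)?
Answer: -44338/30993 ≈ -1.4306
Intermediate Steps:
r = -16500
(t + 136)/(-14493 + r) = (44202 + 136)/(-14493 - 16500) = 44338/(-30993) = 44338*(-1/30993) = -44338/30993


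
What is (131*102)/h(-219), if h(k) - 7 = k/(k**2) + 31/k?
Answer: 2926278/1501 ≈ 1949.6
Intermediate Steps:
h(k) = 7 + 32/k (h(k) = 7 + (k/(k**2) + 31/k) = 7 + (k/k**2 + 31/k) = 7 + (1/k + 31/k) = 7 + 32/k)
(131*102)/h(-219) = (131*102)/(7 + 32/(-219)) = 13362/(7 + 32*(-1/219)) = 13362/(7 - 32/219) = 13362/(1501/219) = 13362*(219/1501) = 2926278/1501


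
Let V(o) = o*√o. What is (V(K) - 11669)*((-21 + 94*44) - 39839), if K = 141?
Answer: 416863356 - 5037084*√141 ≈ 3.5705e+8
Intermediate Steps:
V(o) = o^(3/2)
(V(K) - 11669)*((-21 + 94*44) - 39839) = (141^(3/2) - 11669)*((-21 + 94*44) - 39839) = (141*√141 - 11669)*((-21 + 4136) - 39839) = (-11669 + 141*√141)*(4115 - 39839) = (-11669 + 141*√141)*(-35724) = 416863356 - 5037084*√141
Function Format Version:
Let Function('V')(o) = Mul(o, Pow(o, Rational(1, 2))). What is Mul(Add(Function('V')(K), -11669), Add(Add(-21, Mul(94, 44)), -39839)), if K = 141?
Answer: Add(416863356, Mul(-5037084, Pow(141, Rational(1, 2)))) ≈ 3.5705e+8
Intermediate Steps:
Function('V')(o) = Pow(o, Rational(3, 2))
Mul(Add(Function('V')(K), -11669), Add(Add(-21, Mul(94, 44)), -39839)) = Mul(Add(Pow(141, Rational(3, 2)), -11669), Add(Add(-21, Mul(94, 44)), -39839)) = Mul(Add(Mul(141, Pow(141, Rational(1, 2))), -11669), Add(Add(-21, 4136), -39839)) = Mul(Add(-11669, Mul(141, Pow(141, Rational(1, 2)))), Add(4115, -39839)) = Mul(Add(-11669, Mul(141, Pow(141, Rational(1, 2)))), -35724) = Add(416863356, Mul(-5037084, Pow(141, Rational(1, 2))))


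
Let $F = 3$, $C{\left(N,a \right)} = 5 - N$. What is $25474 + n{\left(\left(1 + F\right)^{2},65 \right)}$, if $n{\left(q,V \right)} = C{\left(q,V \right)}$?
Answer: $25463$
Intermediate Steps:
$n{\left(q,V \right)} = 5 - q$
$25474 + n{\left(\left(1 + F\right)^{2},65 \right)} = 25474 + \left(5 - \left(1 + 3\right)^{2}\right) = 25474 + \left(5 - 4^{2}\right) = 25474 + \left(5 - 16\right) = 25474 - 11 = 25463$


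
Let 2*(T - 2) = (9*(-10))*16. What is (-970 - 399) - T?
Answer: -651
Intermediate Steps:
T = -718 (T = 2 + ((9*(-10))*16)/2 = 2 + (-90*16)/2 = 2 + (½)*(-1440) = 2 - 720 = -718)
(-970 - 399) - T = (-970 - 399) - 1*(-718) = -1369 + 718 = -651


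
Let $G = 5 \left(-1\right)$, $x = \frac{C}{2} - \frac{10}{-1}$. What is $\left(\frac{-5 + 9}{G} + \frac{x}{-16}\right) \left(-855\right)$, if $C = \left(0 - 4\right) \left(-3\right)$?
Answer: $1539$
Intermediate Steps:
$C = 12$ ($C = \left(-4\right) \left(-3\right) = 12$)
$x = 16$ ($x = \frac{12}{2} - \frac{10}{-1} = 12 \cdot \frac{1}{2} - -10 = 6 + 10 = 16$)
$G = -5$
$\left(\frac{-5 + 9}{G} + \frac{x}{-16}\right) \left(-855\right) = \left(\frac{-5 + 9}{-5} + \frac{16}{-16}\right) \left(-855\right) = \left(4 \left(- \frac{1}{5}\right) + 16 \left(- \frac{1}{16}\right)\right) \left(-855\right) = \left(- \frac{4}{5} - 1\right) \left(-855\right) = \left(- \frac{9}{5}\right) \left(-855\right) = 1539$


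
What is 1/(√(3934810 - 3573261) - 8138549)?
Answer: -8138549/66235979463852 - √361549/66235979463852 ≈ -1.2288e-7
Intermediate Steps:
1/(√(3934810 - 3573261) - 8138549) = 1/(√361549 - 8138549) = 1/(-8138549 + √361549)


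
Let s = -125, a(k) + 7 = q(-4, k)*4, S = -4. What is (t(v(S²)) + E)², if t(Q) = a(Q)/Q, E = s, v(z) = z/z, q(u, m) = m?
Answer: 16384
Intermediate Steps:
a(k) = -7 + 4*k (a(k) = -7 + k*4 = -7 + 4*k)
v(z) = 1
E = -125
t(Q) = (-7 + 4*Q)/Q
(t(v(S²)) + E)² = ((4 - 7/1) - 125)² = ((4 - 7*1) - 125)² = ((4 - 7) - 125)² = (-3 - 125)² = (-128)² = 16384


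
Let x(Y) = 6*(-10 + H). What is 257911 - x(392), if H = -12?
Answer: 258043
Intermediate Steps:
x(Y) = -132 (x(Y) = 6*(-10 - 12) = 6*(-22) = -132)
257911 - x(392) = 257911 - 1*(-132) = 257911 + 132 = 258043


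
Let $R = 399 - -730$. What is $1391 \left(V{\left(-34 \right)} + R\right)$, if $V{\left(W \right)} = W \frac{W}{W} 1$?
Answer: $1523145$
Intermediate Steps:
$V{\left(W \right)} = W$ ($V{\left(W \right)} = W 1 \cdot 1 = W 1 = W$)
$R = 1129$ ($R = 399 + 730 = 1129$)
$1391 \left(V{\left(-34 \right)} + R\right) = 1391 \left(-34 + 1129\right) = 1391 \cdot 1095 = 1523145$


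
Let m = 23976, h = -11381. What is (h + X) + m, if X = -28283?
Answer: -15688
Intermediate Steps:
(h + X) + m = (-11381 - 28283) + 23976 = -39664 + 23976 = -15688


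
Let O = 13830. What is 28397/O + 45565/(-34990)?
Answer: 18172354/24195585 ≈ 0.75106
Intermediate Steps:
28397/O + 45565/(-34990) = 28397/13830 + 45565/(-34990) = 28397*(1/13830) + 45565*(-1/34990) = 28397/13830 - 9113/6998 = 18172354/24195585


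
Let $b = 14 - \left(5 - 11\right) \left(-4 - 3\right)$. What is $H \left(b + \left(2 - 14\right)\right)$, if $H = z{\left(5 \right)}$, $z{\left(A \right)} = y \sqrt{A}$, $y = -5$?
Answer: $200 \sqrt{5} \approx 447.21$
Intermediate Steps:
$z{\left(A \right)} = - 5 \sqrt{A}$
$H = - 5 \sqrt{5} \approx -11.18$
$b = -28$ ($b = 14 - \left(-6\right) \left(-7\right) = 14 - 42 = -28$)
$H \left(b + \left(2 - 14\right)\right) = - 5 \sqrt{5} \left(-28 + \left(2 - 14\right)\right) = - 5 \sqrt{5} \left(-28 - 12\right) = - 5 \sqrt{5} \left(-40\right) = 200 \sqrt{5}$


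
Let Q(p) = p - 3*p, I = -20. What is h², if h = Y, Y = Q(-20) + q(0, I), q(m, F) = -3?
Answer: 1369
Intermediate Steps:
Q(p) = -2*p
Y = 37 (Y = -2*(-20) - 3 = 40 - 3 = 37)
h = 37
h² = 37² = 1369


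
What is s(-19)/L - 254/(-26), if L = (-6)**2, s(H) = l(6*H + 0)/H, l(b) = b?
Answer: 775/78 ≈ 9.9359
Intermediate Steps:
s(H) = 6 (s(H) = (6*H + 0)/H = (6*H)/H = 6)
L = 36
s(-19)/L - 254/(-26) = 6/36 - 254/(-26) = 6*(1/36) - 254*(-1/26) = 1/6 + 127/13 = 775/78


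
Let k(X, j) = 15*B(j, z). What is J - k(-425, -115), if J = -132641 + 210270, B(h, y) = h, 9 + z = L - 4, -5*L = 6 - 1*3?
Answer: 79354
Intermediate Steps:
L = -3/5 (L = -(6 - 1*3)/5 = -(6 - 3)/5 = -1/5*3 = -3/5 ≈ -0.60000)
z = -68/5 (z = -9 + (-3/5 - 4) = -9 - 23/5 = -68/5 ≈ -13.600)
J = 77629
k(X, j) = 15*j
J - k(-425, -115) = 77629 - 15*(-115) = 77629 - 1*(-1725) = 77629 + 1725 = 79354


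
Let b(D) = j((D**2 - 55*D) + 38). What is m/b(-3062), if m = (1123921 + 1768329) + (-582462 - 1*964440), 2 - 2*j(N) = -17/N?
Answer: 25680788307232/19088601 ≈ 1.3453e+6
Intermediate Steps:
j(N) = 1 + 17/(2*N) (j(N) = 1 - (-17)/(2*N) = 1 + 17/(2*N))
m = 1345348 (m = 2892250 + (-582462 - 964440) = 2892250 - 1546902 = 1345348)
b(D) = (93/2 + D**2 - 55*D)/(38 + D**2 - 55*D) (b(D) = (17/2 + ((D**2 - 55*D) + 38))/((D**2 - 55*D) + 38) = (17/2 + (38 + D**2 - 55*D))/(38 + D**2 - 55*D) = (93/2 + D**2 - 55*D)/(38 + D**2 - 55*D))
m/b(-3062) = 1345348/(((93/2 + (-3062)**2 - 55*(-3062))/(38 + (-3062)**2 - 55*(-3062)))) = 1345348/(((93/2 + 9375844 + 168410)/(38 + 9375844 + 168410))) = 1345348/(((19088601/2)/9544292)) = 1345348/(((1/9544292)*(19088601/2))) = 1345348/(19088601/19088584) = 1345348*(19088584/19088601) = 25680788307232/19088601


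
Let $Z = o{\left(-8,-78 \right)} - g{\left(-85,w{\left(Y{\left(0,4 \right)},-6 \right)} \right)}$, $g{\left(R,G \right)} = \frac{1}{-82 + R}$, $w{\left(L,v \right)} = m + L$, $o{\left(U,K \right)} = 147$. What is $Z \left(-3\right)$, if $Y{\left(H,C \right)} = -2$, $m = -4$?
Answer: $- \frac{73650}{167} \approx -441.02$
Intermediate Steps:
$w{\left(L,v \right)} = -4 + L$
$Z = \frac{24550}{167}$ ($Z = 147 - \frac{1}{-82 - 85} = 147 - \frac{1}{-167} = 147 - - \frac{1}{167} = 147 + \frac{1}{167} = \frac{24550}{167} \approx 147.01$)
$Z \left(-3\right) = \frac{24550}{167} \left(-3\right) = - \frac{73650}{167}$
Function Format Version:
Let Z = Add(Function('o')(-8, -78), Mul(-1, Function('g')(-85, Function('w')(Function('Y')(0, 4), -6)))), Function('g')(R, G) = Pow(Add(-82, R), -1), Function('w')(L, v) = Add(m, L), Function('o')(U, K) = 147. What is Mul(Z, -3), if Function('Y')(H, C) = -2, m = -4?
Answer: Rational(-73650, 167) ≈ -441.02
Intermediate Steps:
Function('w')(L, v) = Add(-4, L)
Z = Rational(24550, 167) (Z = Add(147, Mul(-1, Pow(Add(-82, -85), -1))) = Add(147, Mul(-1, Pow(-167, -1))) = Add(147, Mul(-1, Rational(-1, 167))) = Add(147, Rational(1, 167)) = Rational(24550, 167) ≈ 147.01)
Mul(Z, -3) = Mul(Rational(24550, 167), -3) = Rational(-73650, 167)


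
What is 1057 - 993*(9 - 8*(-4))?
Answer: -39656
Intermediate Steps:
1057 - 993*(9 - 8*(-4)) = 1057 - 993*(9 + 32) = 1057 - 993*41 = 1057 - 40713 = -39656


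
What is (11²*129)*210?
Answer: 3277890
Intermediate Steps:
(11²*129)*210 = (121*129)*210 = 15609*210 = 3277890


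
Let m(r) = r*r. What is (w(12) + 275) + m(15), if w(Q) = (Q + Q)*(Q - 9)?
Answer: 572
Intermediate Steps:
m(r) = r**2
w(Q) = 2*Q*(-9 + Q) (w(Q) = (2*Q)*(-9 + Q) = 2*Q*(-9 + Q))
(w(12) + 275) + m(15) = (2*12*(-9 + 12) + 275) + 15**2 = (2*12*3 + 275) + 225 = (72 + 275) + 225 = 347 + 225 = 572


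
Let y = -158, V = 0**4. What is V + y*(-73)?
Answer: 11534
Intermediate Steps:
V = 0
V + y*(-73) = 0 - 158*(-73) = 0 + 11534 = 11534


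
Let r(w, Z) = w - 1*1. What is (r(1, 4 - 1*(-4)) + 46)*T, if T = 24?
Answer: 1104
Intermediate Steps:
r(w, Z) = -1 + w (r(w, Z) = w - 1 = -1 + w)
(r(1, 4 - 1*(-4)) + 46)*T = ((-1 + 1) + 46)*24 = (0 + 46)*24 = 46*24 = 1104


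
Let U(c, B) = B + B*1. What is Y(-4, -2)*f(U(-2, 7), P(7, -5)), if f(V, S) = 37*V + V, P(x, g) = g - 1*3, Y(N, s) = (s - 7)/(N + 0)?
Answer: 1197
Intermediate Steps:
Y(N, s) = (-7 + s)/N
P(x, g) = -3 + g (P(x, g) = g - 3 = -3 + g)
U(c, B) = 2*B (U(c, B) = B + B = 2*B)
f(V, S) = 38*V
Y(-4, -2)*f(U(-2, 7), P(7, -5)) = ((-7 - 2)/(-4))*(38*(2*7)) = (-¼*(-9))*(38*14) = (9/4)*532 = 1197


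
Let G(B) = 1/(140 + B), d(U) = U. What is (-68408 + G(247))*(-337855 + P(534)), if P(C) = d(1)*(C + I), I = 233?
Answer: 8924032317760/387 ≈ 2.3059e+10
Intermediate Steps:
P(C) = 233 + C (P(C) = 1*(C + 233) = 1*(233 + C) = 233 + C)
(-68408 + G(247))*(-337855 + P(534)) = (-68408 + 1/(140 + 247))*(-337855 + (233 + 534)) = (-68408 + 1/387)*(-337855 + 767) = (-68408 + 1/387)*(-337088) = -26473895/387*(-337088) = 8924032317760/387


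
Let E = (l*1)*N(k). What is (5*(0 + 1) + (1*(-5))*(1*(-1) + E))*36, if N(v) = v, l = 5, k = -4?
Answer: 3960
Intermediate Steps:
E = -20 (E = (5*1)*(-4) = 5*(-4) = -20)
(5*(0 + 1) + (1*(-5))*(1*(-1) + E))*36 = (5*(0 + 1) + (1*(-5))*(1*(-1) - 20))*36 = (5*1 - 5*(-1 - 20))*36 = (5 - 5*(-21))*36 = (5 + 105)*36 = 110*36 = 3960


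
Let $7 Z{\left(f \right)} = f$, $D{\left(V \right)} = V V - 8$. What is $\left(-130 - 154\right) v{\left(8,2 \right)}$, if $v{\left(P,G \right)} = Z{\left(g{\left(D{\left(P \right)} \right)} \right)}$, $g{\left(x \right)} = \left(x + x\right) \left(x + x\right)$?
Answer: $-508928$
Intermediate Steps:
$D{\left(V \right)} = -8 + V^{2}$ ($D{\left(V \right)} = V^{2} - 8 = -8 + V^{2}$)
$g{\left(x \right)} = 4 x^{2}$ ($g{\left(x \right)} = 2 x 2 x = 4 x^{2}$)
$Z{\left(f \right)} = \frac{f}{7}$
$v{\left(P,G \right)} = \frac{4 \left(-8 + P^{2}\right)^{2}}{7}$
$\left(-130 - 154\right) v{\left(8,2 \right)} = \left(-130 - 154\right) \frac{4 \left(-8 + 8^{2}\right)^{2}}{7} = - 284 \frac{4 \left(-8 + 64\right)^{2}}{7} = - 284 \frac{4 \cdot 56^{2}}{7} = - 284 \cdot \frac{4}{7} \cdot 3136 = \left(-284\right) 1792 = -508928$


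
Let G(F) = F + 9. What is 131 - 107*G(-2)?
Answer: -618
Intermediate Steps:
G(F) = 9 + F
131 - 107*G(-2) = 131 - 107*(9 - 2) = 131 - 107*7 = 131 - 749 = -618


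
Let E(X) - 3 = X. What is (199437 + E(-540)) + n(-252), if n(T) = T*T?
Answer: 262404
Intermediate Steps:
E(X) = 3 + X
n(T) = T²
(199437 + E(-540)) + n(-252) = (199437 + (3 - 540)) + (-252)² = (199437 - 537) + 63504 = 198900 + 63504 = 262404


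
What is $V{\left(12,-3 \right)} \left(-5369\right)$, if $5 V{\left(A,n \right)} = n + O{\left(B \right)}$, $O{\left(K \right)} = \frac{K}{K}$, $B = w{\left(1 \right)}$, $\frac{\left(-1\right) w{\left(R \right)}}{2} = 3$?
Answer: $\frac{10738}{5} \approx 2147.6$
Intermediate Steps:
$w{\left(R \right)} = -6$ ($w{\left(R \right)} = \left(-2\right) 3 = -6$)
$B = -6$
$O{\left(K \right)} = 1$
$V{\left(A,n \right)} = \frac{1}{5} + \frac{n}{5}$ ($V{\left(A,n \right)} = \frac{n + 1}{5} = \frac{1 + n}{5} = \frac{1}{5} + \frac{n}{5}$)
$V{\left(12,-3 \right)} \left(-5369\right) = \left(\frac{1}{5} + \frac{1}{5} \left(-3\right)\right) \left(-5369\right) = \left(\frac{1}{5} - \frac{3}{5}\right) \left(-5369\right) = \left(- \frac{2}{5}\right) \left(-5369\right) = \frac{10738}{5}$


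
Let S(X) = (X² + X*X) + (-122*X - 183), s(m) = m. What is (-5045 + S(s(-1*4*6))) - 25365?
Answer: -26513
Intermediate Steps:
S(X) = -183 - 122*X + 2*X² (S(X) = (X² + X²) + (-183 - 122*X) = 2*X² + (-183 - 122*X) = -183 - 122*X + 2*X²)
(-5045 + S(s(-1*4*6))) - 25365 = (-5045 + (-183 - 122*(-1*4)*6 + 2*(-1*4*6)²)) - 25365 = (-5045 + (-183 - (-488)*6 + 2*(-4*6)²)) - 25365 = (-5045 + (-183 - 122*(-24) + 2*(-24)²)) - 25365 = (-5045 + (-183 + 2928 + 2*576)) - 25365 = (-5045 + (-183 + 2928 + 1152)) - 25365 = (-5045 + 3897) - 25365 = -1148 - 25365 = -26513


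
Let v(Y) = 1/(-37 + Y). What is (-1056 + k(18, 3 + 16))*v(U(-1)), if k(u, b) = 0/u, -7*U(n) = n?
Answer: 1232/43 ≈ 28.651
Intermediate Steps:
U(n) = -n/7
k(u, b) = 0
(-1056 + k(18, 3 + 16))*v(U(-1)) = (-1056 + 0)/(-37 - 1/7*(-1)) = -1056/(-37 + 1/7) = -1056/(-258/7) = -1056*(-7/258) = 1232/43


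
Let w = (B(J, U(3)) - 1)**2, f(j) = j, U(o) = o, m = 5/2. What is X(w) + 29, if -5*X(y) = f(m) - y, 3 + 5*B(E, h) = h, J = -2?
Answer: 287/10 ≈ 28.700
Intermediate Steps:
m = 5/2 (m = 5*(1/2) = 5/2 ≈ 2.5000)
B(E, h) = -3/5 + h/5
w = 1 (w = ((-3/5 + (1/5)*3) - 1)**2 = ((-3/5 + 3/5) - 1)**2 = (0 - 1)**2 = (-1)**2 = 1)
X(y) = -1/2 + y/5 (X(y) = -(5/2 - y)/5 = -1/2 + y/5)
X(w) + 29 = (-1/2 + (1/5)*1) + 29 = (-1/2 + 1/5) + 29 = -3/10 + 29 = 287/10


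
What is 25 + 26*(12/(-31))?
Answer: 463/31 ≈ 14.935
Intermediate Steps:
25 + 26*(12/(-31)) = 25 + 26*(12*(-1/31)) = 25 + 26*(-12/31) = 25 - 312/31 = 463/31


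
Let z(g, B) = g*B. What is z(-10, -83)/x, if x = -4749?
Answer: -830/4749 ≈ -0.17477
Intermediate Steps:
z(g, B) = B*g
z(-10, -83)/x = -83*(-10)/(-4749) = 830*(-1/4749) = -830/4749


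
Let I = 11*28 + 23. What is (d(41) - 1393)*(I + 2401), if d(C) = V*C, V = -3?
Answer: -4141712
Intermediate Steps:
I = 331 (I = 308 + 23 = 331)
d(C) = -3*C
(d(41) - 1393)*(I + 2401) = (-3*41 - 1393)*(331 + 2401) = (-123 - 1393)*2732 = -1516*2732 = -4141712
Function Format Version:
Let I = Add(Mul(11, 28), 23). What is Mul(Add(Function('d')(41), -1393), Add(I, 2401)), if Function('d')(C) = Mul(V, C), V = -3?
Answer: -4141712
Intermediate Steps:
I = 331 (I = Add(308, 23) = 331)
Function('d')(C) = Mul(-3, C)
Mul(Add(Function('d')(41), -1393), Add(I, 2401)) = Mul(Add(Mul(-3, 41), -1393), Add(331, 2401)) = Mul(Add(-123, -1393), 2732) = Mul(-1516, 2732) = -4141712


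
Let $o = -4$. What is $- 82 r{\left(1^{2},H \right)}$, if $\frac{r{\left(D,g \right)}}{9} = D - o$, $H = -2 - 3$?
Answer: $-3690$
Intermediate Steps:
$H = -5$ ($H = -2 - 3 = -5$)
$r{\left(D,g \right)} = 36 + 9 D$ ($r{\left(D,g \right)} = 9 \left(D - -4\right) = 9 \left(D + 4\right) = 9 \left(4 + D\right) = 36 + 9 D$)
$- 82 r{\left(1^{2},H \right)} = - 82 \left(36 + 9 \cdot 1^{2}\right) = - 82 \left(36 + 9 \cdot 1\right) = - 82 \left(36 + 9\right) = \left(-82\right) 45 = -3690$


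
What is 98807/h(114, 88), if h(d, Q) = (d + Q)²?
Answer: 98807/40804 ≈ 2.4215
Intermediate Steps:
h(d, Q) = (Q + d)²
98807/h(114, 88) = 98807/((88 + 114)²) = 98807/(202²) = 98807/40804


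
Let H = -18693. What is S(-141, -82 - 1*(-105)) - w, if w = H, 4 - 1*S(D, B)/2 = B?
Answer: 18655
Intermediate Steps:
S(D, B) = 8 - 2*B
w = -18693
S(-141, -82 - 1*(-105)) - w = (8 - 2*(-82 - 1*(-105))) - 1*(-18693) = (8 - 2*(-82 + 105)) + 18693 = (8 - 2*23) + 18693 = (8 - 46) + 18693 = -38 + 18693 = 18655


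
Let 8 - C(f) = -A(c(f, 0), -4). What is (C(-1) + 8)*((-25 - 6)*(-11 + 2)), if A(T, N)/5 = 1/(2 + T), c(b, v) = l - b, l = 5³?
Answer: 572787/128 ≈ 4474.9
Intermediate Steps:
l = 125
c(b, v) = 125 - b
A(T, N) = 5/(2 + T)
C(f) = 8 + 5/(127 - f) (C(f) = 8 - (-1)*5/(2 + (125 - f)) = 8 - (-1)*5/(127 - f) = 8 - (-5)/(127 - f) = 8 + 5/(127 - f))
(C(-1) + 8)*((-25 - 6)*(-11 + 2)) = ((-1021 + 8*(-1))/(-127 - 1) + 8)*((-25 - 6)*(-11 + 2)) = ((-1021 - 8)/(-128) + 8)*(-31*(-9)) = (-1/128*(-1029) + 8)*279 = (1029/128 + 8)*279 = (2053/128)*279 = 572787/128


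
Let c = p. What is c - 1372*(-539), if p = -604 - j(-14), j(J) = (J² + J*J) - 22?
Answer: 738534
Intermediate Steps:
j(J) = -22 + 2*J² (j(J) = (J² + J²) - 22 = 2*J² - 22 = -22 + 2*J²)
p = -974 (p = -604 - (-22 + 2*(-14)²) = -604 - (-22 + 2*196) = -604 - (-22 + 392) = -604 - 1*370 = -604 - 370 = -974)
c = -974
c - 1372*(-539) = -974 - 1372*(-539) = -974 + 739508 = 738534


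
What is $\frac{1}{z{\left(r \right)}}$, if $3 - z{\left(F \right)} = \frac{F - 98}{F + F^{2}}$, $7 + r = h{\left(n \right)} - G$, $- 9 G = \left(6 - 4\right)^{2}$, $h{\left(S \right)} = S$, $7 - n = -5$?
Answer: $\frac{58}{327} \approx 0.17737$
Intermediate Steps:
$n = 12$ ($n = 7 - -5 = 7 + 5 = 12$)
$G = - \frac{4}{9}$ ($G = - \frac{\left(6 - 4\right)^{2}}{9} = - \frac{2^{2}}{9} = \left(- \frac{1}{9}\right) 4 = - \frac{4}{9} \approx -0.44444$)
$r = \frac{49}{9}$ ($r = -7 + \left(12 - - \frac{4}{9}\right) = -7 + \left(12 + \frac{4}{9}\right) = -7 + \frac{112}{9} = \frac{49}{9} \approx 5.4444$)
$z{\left(F \right)} = 3 - \frac{-98 + F}{F + F^{2}}$ ($z{\left(F \right)} = 3 - \frac{F - 98}{F + F^{2}} = 3 - \frac{-98 + F}{F + F^{2}}$)
$\frac{1}{z{\left(r \right)}} = \frac{1}{\frac{1}{\frac{49}{9}} \frac{1}{1 + \frac{49}{9}} \left(98 + 2 \cdot \frac{49}{9} + 3 \left(\frac{49}{9}\right)^{2}\right)} = \frac{1}{\frac{9}{49} \frac{1}{\frac{58}{9}} \left(98 + \frac{98}{9} + 3 \cdot \frac{2401}{81}\right)} = \frac{1}{\frac{9}{49} \cdot \frac{9}{58} \left(98 + \frac{98}{9} + \frac{2401}{27}\right)} = \frac{1}{\frac{9}{49} \cdot \frac{9}{58} \cdot \frac{5341}{27}} = \frac{1}{\frac{327}{58}} = \frac{58}{327}$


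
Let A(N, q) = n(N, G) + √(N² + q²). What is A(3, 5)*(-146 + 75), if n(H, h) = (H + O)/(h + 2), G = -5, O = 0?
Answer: 71 - 71*√34 ≈ -343.00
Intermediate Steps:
n(H, h) = H/(2 + h) (n(H, h) = (H + 0)/(h + 2) = H/(2 + h))
A(N, q) = √(N² + q²) - N/3 (A(N, q) = N/(2 - 5) + √(N² + q²) = N/(-3) + √(N² + q²) = N*(-⅓) + √(N² + q²) = -N/3 + √(N² + q²) = √(N² + q²) - N/3)
A(3, 5)*(-146 + 75) = (√(3² + 5²) - ⅓*3)*(-146 + 75) = (√(9 + 25) - 1)*(-71) = (√34 - 1)*(-71) = (-1 + √34)*(-71) = 71 - 71*√34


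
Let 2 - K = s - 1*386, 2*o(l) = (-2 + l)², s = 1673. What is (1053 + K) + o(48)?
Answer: 826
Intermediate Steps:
o(l) = (-2 + l)²/2
K = -1285 (K = 2 - (1673 - 1*386) = 2 - (1673 - 386) = 2 - 1*1287 = 2 - 1287 = -1285)
(1053 + K) + o(48) = (1053 - 1285) + (-2 + 48)²/2 = -232 + (½)*46² = -232 + (½)*2116 = -232 + 1058 = 826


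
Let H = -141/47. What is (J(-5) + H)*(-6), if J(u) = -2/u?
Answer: 78/5 ≈ 15.600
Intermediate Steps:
H = -3 (H = -141*1/47 = -3)
(J(-5) + H)*(-6) = (-2/(-5) - 3)*(-6) = (-2*(-⅕) - 3)*(-6) = (⅖ - 3)*(-6) = -13/5*(-6) = 78/5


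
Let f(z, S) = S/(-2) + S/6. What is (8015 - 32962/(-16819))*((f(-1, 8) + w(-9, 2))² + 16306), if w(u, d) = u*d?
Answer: 6768739907902/50457 ≈ 1.3415e+8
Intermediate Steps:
w(u, d) = d*u
f(z, S) = -S/3 (f(z, S) = S*(-½) + S*(⅙) = -S/2 + S/6 = -S/3)
(8015 - 32962/(-16819))*((f(-1, 8) + w(-9, 2))² + 16306) = (8015 - 32962/(-16819))*((-⅓*8 + 2*(-9))² + 16306) = (8015 - 32962*(-1/16819))*((-8/3 - 18)² + 16306) = (8015 + 32962/16819)*((-62/3)² + 16306) = 134837247*(3844/9 + 16306)/16819 = (134837247/16819)*(150598/9) = 6768739907902/50457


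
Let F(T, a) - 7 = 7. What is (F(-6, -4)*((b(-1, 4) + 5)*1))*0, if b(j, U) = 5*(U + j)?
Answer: 0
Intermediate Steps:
b(j, U) = 5*U + 5*j
F(T, a) = 14 (F(T, a) = 7 + 7 = 14)
(F(-6, -4)*((b(-1, 4) + 5)*1))*0 = (14*(((5*4 + 5*(-1)) + 5)*1))*0 = (14*(((20 - 5) + 5)*1))*0 = (14*((15 + 5)*1))*0 = (14*(20*1))*0 = (14*20)*0 = 280*0 = 0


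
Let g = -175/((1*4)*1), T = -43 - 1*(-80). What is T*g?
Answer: -6475/4 ≈ -1618.8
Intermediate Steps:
T = 37 (T = -43 + 80 = 37)
g = -175/4 (g = -175/(4*1) = -175/4 ≈ -43.750)
T*g = 37*(-175/4) = -6475/4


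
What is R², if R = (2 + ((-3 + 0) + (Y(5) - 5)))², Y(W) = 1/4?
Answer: 279841/256 ≈ 1093.1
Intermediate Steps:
Y(W) = ¼
R = 529/16 (R = (2 + ((-3 + 0) + (¼ - 5)))² = (2 + (-3 - 19/4))² = (2 - 31/4)² = (-23/4)² = 529/16 ≈ 33.063)
R² = (529/16)² = 279841/256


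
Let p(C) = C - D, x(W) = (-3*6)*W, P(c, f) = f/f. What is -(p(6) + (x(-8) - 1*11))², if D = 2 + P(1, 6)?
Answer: -18496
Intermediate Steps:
P(c, f) = 1
D = 3 (D = 2 + 1 = 3)
x(W) = -18*W
p(C) = -3 + C (p(C) = C - 1*3 = C - 3 = -3 + C)
-(p(6) + (x(-8) - 1*11))² = -((-3 + 6) + (-18*(-8) - 1*11))² = -(3 + (144 - 11))² = -(3 + 133)² = -1*136² = -1*18496 = -18496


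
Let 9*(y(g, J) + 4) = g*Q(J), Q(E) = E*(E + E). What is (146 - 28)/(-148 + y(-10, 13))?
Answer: -531/2374 ≈ -0.22367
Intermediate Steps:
Q(E) = 2*E² (Q(E) = E*(2*E) = 2*E²)
y(g, J) = -4 + 2*g*J²/9 (y(g, J) = -4 + (g*(2*J²))/9 = -4 + (2*g*J²)/9 = -4 + 2*g*J²/9)
(146 - 28)/(-148 + y(-10, 13)) = (146 - 28)/(-148 + (-4 + (2/9)*(-10)*13²)) = 118/(-148 + (-4 + (2/9)*(-10)*169)) = 118/(-148 + (-4 - 3380/9)) = 118/(-148 - 3416/9) = 118/(-4748/9) = 118*(-9/4748) = -531/2374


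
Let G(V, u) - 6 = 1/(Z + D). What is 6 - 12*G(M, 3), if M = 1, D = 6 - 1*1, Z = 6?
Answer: -738/11 ≈ -67.091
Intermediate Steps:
D = 5 (D = 6 - 1 = 5)
G(V, u) = 67/11 (G(V, u) = 6 + 1/(6 + 5) = 6 + 1/11 = 67/11)
6 - 12*G(M, 3) = 6 - 12*67/11 = 6 - 804/11 = -738/11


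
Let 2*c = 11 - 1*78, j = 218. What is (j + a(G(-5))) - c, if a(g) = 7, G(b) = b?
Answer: 517/2 ≈ 258.50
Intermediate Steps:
c = -67/2 (c = (11 - 1*78)/2 = (11 - 78)/2 = (½)*(-67) = -67/2 ≈ -33.500)
(j + a(G(-5))) - c = (218 + 7) - 1*(-67/2) = 225 + 67/2 = 517/2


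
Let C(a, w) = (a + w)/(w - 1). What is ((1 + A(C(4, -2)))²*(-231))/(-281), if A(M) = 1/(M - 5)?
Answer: 45276/81209 ≈ 0.55752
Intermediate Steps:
C(a, w) = (a + w)/(-1 + w)
A(M) = 1/(-5 + M)
((1 + A(C(4, -2)))²*(-231))/(-281) = ((1 + 1/(-5 + (4 - 2)/(-1 - 2)))²*(-231))/(-281) = ((1 + 1/(-5 + 2/(-3)))²*(-231))*(-1/281) = ((1 + 1/(-5 - ⅓*2))²*(-231))*(-1/281) = ((1 + 1/(-5 - ⅔))²*(-231))*(-1/281) = ((1 + 1/(-17/3))²*(-231))*(-1/281) = ((1 - 3/17)²*(-231))*(-1/281) = ((14/17)²*(-231))*(-1/281) = ((196/289)*(-231))*(-1/281) = -45276/289*(-1/281) = 45276/81209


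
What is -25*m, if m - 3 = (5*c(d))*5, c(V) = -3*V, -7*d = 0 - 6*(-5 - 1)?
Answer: -68025/7 ≈ -9717.9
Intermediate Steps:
d = -36/7 (d = -(0 - 6*(-5 - 1))/7 = -(0 - 6*(-6))/7 = -(0 - 1*(-36))/7 = -(0 + 36)/7 = -⅐*36 = -36/7 ≈ -5.1429)
m = 2721/7 (m = 3 + (5*(-3*(-36/7)))*5 = 3 + (5*(108/7))*5 = 3 + (540/7)*5 = 3 + 2700/7 = 2721/7 ≈ 388.71)
-25*m = -25*2721/7 = -68025/7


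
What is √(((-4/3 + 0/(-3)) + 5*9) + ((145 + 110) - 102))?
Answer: √1770/3 ≈ 14.024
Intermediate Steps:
√(((-4/3 + 0/(-3)) + 5*9) + ((145 + 110) - 102)) = √(((-4*⅓ + 0*(-⅓)) + 45) + (255 - 102)) = √(((-4/3 + 0) + 45) + 153) = √((-4/3 + 45) + 153) = √(131/3 + 153) = √(590/3) = √1770/3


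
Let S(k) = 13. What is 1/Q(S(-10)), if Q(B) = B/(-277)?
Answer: -277/13 ≈ -21.308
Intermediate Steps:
Q(B) = -B/277 (Q(B) = B*(-1/277) = -B/277)
1/Q(S(-10)) = 1/(-1/277*13) = 1/(-13/277) = -277/13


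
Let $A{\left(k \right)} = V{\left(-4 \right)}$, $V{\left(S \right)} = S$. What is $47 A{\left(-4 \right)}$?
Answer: $-188$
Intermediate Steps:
$A{\left(k \right)} = -4$
$47 A{\left(-4 \right)} = 47 \left(-4\right) = -188$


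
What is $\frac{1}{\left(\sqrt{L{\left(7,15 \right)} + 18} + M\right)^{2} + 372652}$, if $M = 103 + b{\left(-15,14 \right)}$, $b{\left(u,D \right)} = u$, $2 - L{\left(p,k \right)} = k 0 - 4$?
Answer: $\frac{95105}{36179658244} - \frac{22 \sqrt{6}}{9044914561} \approx 2.6227 \cdot 10^{-6}$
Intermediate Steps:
$L{\left(p,k \right)} = 6$ ($L{\left(p,k \right)} = 2 - \left(k 0 - 4\right) = 2 - \left(0 - 4\right) = 2 - -4 = 2 + 4 = 6$)
$M = 88$ ($M = 103 - 15 = 88$)
$\frac{1}{\left(\sqrt{L{\left(7,15 \right)} + 18} + M\right)^{2} + 372652} = \frac{1}{\left(\sqrt{6 + 18} + 88\right)^{2} + 372652} = \frac{1}{\left(\sqrt{24} + 88\right)^{2} + 372652} = \frac{1}{\left(2 \sqrt{6} + 88\right)^{2} + 372652} = \frac{1}{\left(88 + 2 \sqrt{6}\right)^{2} + 372652} = \frac{1}{372652 + \left(88 + 2 \sqrt{6}\right)^{2}}$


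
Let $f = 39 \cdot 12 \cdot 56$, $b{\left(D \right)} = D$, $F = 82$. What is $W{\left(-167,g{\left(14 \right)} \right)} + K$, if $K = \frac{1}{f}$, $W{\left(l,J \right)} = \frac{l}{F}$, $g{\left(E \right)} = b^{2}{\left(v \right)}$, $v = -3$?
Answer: $- \frac{2188327}{1074528} \approx -2.0365$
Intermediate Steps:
$g{\left(E \right)} = 9$ ($g{\left(E \right)} = \left(-3\right)^{2} = 9$)
$f = 26208$ ($f = 468 \cdot 56 = 26208$)
$W{\left(l,J \right)} = \frac{l}{82}$
$K = \frac{1}{26208} \approx 3.8156 \cdot 10^{-5}$
$W{\left(-167,g{\left(14 \right)} \right)} + K = \frac{1}{82} \left(-167\right) + \frac{1}{26208} = - \frac{167}{82} + \frac{1}{26208} = - \frac{2188327}{1074528}$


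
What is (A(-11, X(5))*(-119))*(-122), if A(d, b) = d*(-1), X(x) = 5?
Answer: 159698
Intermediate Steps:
A(d, b) = -d
(A(-11, X(5))*(-119))*(-122) = (-1*(-11)*(-119))*(-122) = (11*(-119))*(-122) = -1309*(-122) = 159698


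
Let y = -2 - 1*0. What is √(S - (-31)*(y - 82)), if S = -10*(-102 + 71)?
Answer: I*√2294 ≈ 47.896*I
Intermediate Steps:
y = -2 (y = -2 + 0 = -2)
S = 310 (S = -10*(-31) = 310)
√(S - (-31)*(y - 82)) = √(310 - (-31)*(-2 - 82)) = √(310 - (-31)*(-84)) = √(310 - 1*2604) = √(310 - 2604) = √(-2294) = I*√2294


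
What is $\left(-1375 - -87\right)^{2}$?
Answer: $1658944$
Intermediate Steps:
$\left(-1375 - -87\right)^{2} = \left(-1375 + \left(-3 + 90\right)\right)^{2} = \left(-1375 + 87\right)^{2} = \left(-1288\right)^{2} = 1658944$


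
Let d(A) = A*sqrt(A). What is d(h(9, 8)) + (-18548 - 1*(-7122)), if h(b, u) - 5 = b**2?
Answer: -11426 + 86*sqrt(86) ≈ -10628.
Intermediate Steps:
h(b, u) = 5 + b**2
d(A) = A**(3/2)
d(h(9, 8)) + (-18548 - 1*(-7122)) = (5 + 9**2)**(3/2) + (-18548 - 1*(-7122)) = (5 + 81)**(3/2) + (-18548 + 7122) = 86**(3/2) - 11426 = 86*sqrt(86) - 11426 = -11426 + 86*sqrt(86)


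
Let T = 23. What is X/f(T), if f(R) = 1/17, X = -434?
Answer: -7378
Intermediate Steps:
f(R) = 1/17
X/f(T) = -434/1/17 = -434*17 = -7378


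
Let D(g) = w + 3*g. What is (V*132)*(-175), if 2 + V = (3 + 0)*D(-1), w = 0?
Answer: 254100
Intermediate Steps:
D(g) = 3*g (D(g) = 0 + 3*g = 3*g)
V = -11 (V = -2 + (3 + 0)*(3*(-1)) = -2 + 3*(-3) = -2 - 9 = -11)
(V*132)*(-175) = -11*132*(-175) = -1452*(-175) = 254100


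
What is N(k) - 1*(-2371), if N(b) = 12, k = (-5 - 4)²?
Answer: 2383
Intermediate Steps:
k = 81 (k = (-9)² = 81)
N(k) - 1*(-2371) = 12 - 1*(-2371) = 12 + 2371 = 2383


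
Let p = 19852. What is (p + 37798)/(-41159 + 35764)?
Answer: -11530/1079 ≈ -10.686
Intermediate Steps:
(p + 37798)/(-41159 + 35764) = (19852 + 37798)/(-41159 + 35764) = 57650/(-5395) = 57650*(-1/5395) = -11530/1079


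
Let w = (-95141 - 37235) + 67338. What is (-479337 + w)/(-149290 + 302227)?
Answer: -544375/152937 ≈ -3.5595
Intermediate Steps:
w = -65038 (w = -132376 + 67338 = -65038)
(-479337 + w)/(-149290 + 302227) = (-479337 - 65038)/(-149290 + 302227) = -544375/152937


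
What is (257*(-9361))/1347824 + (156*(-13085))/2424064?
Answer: -134109634937/51050181824 ≈ -2.6270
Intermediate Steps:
(257*(-9361))/1347824 + (156*(-13085))/2424064 = -2405777*1/1347824 - 2041260*1/2424064 = -2405777/1347824 - 510315/606016 = -134109634937/51050181824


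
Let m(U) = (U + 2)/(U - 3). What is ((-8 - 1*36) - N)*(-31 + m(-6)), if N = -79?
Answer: -9625/9 ≈ -1069.4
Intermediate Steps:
m(U) = (2 + U)/(-3 + U)
((-8 - 1*36) - N)*(-31 + m(-6)) = ((-8 - 1*36) - 1*(-79))*(-31 + (2 - 6)/(-3 - 6)) = ((-8 - 36) + 79)*(-31 - 4/(-9)) = (-44 + 79)*(-31 - ⅑*(-4)) = 35*(-31 + 4/9) = 35*(-275/9) = -9625/9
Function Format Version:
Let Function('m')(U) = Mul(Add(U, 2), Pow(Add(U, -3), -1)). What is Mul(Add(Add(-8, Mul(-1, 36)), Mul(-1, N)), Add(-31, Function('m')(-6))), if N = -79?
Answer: Rational(-9625, 9) ≈ -1069.4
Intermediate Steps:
Function('m')(U) = Mul(Pow(Add(-3, U), -1), Add(2, U)) (Function('m')(U) = Mul(Add(2, U), Pow(Add(-3, U), -1)) = Mul(Pow(Add(-3, U), -1), Add(2, U)))
Mul(Add(Add(-8, Mul(-1, 36)), Mul(-1, N)), Add(-31, Function('m')(-6))) = Mul(Add(Add(-8, Mul(-1, 36)), Mul(-1, -79)), Add(-31, Mul(Pow(Add(-3, -6), -1), Add(2, -6)))) = Mul(Add(Add(-8, -36), 79), Add(-31, Mul(Pow(-9, -1), -4))) = Mul(Add(-44, 79), Add(-31, Mul(Rational(-1, 9), -4))) = Mul(35, Add(-31, Rational(4, 9))) = Mul(35, Rational(-275, 9)) = Rational(-9625, 9)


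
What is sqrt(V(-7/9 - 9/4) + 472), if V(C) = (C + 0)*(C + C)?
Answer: sqrt(635474)/36 ≈ 22.143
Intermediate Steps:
V(C) = 2*C**2 (V(C) = C*(2*C) = 2*C**2)
sqrt(V(-7/9 - 9/4) + 472) = sqrt(2*(-7/9 - 9/4)**2 + 472) = sqrt(2*(-109/36)**2 + 472) = sqrt(2*(11881/1296) + 472) = sqrt(11881/648 + 472) = sqrt(317737/648) = sqrt(635474)/36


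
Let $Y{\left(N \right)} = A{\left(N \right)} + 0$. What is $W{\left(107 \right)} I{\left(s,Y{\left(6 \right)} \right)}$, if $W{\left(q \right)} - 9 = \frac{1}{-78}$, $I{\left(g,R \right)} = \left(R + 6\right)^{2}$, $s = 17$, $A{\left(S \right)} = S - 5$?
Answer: $\frac{34349}{78} \approx 440.37$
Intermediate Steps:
$A{\left(S \right)} = -5 + S$
$Y{\left(N \right)} = -5 + N$ ($Y{\left(N \right)} = \left(-5 + N\right) + 0 = -5 + N$)
$I{\left(g,R \right)} = \left(6 + R\right)^{2}$
$W{\left(q \right)} = \frac{701}{78}$ ($W{\left(q \right)} = 9 + \frac{1}{-78} = 9 - \frac{1}{78} = \frac{701}{78}$)
$W{\left(107 \right)} I{\left(s,Y{\left(6 \right)} \right)} = \frac{701 \left(6 + \left(-5 + 6\right)\right)^{2}}{78} = \frac{701 \left(6 + 1\right)^{2}}{78} = \frac{701 \cdot 7^{2}}{78} = \frac{701}{78} \cdot 49 = \frac{34349}{78}$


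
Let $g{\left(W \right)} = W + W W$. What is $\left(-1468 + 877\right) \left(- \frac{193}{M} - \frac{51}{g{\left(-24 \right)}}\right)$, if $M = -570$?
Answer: $- \frac{2543467}{17480} \approx -145.51$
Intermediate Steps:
$g{\left(W \right)} = W + W^{2}$
$\left(-1468 + 877\right) \left(- \frac{193}{M} - \frac{51}{g{\left(-24 \right)}}\right) = \left(-1468 + 877\right) \left(- \frac{193}{-570} - \frac{51}{\left(-24\right) \left(1 - 24\right)}\right) = - 591 \left(\left(-193\right) \left(- \frac{1}{570}\right) - \frac{51}{\left(-24\right) \left(-23\right)}\right) = - 591 \left(\frac{193}{570} - \frac{51}{552}\right) = - 591 \left(\frac{193}{570} - \frac{17}{184}\right) = \left(-591\right) \frac{12911}{52440} = - \frac{2543467}{17480}$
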